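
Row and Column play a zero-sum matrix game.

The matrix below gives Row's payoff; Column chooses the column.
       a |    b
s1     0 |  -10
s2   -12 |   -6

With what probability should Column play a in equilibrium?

Row minima are -10 and -12, so Row's maximin is -10; column maxima are 0 and -6, so Column's minimax is -6. These differ, so the equilibrium is in mixed strategies.
Let Column play a with probability q. Row is indifferent when −10(1−q) = −12q − 6(1−q), giving q = 1/4.

1/4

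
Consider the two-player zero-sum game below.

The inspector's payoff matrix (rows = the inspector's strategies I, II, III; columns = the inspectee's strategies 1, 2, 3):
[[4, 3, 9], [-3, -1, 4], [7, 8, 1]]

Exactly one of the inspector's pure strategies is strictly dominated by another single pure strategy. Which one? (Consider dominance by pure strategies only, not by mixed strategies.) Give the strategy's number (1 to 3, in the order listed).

Compare II with I: 4 > -3, 3 > -1, 9 > 4.
So I strictly dominates II for the inspector; II is strictly dominated.

2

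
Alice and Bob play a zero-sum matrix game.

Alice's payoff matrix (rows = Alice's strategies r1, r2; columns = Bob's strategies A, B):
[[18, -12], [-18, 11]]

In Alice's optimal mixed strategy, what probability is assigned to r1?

Row minima are -12 and -18, so Alice's maximin is -12; column maxima are 18 and 11, so Bob's minimax is 11. These differ, so the equilibrium is in mixed strategies.
Let Alice play r1 with probability p. Bob is indifferent when 18p − 18(1−p) = −12p + 11(1−p), giving p = 29/59.

29/59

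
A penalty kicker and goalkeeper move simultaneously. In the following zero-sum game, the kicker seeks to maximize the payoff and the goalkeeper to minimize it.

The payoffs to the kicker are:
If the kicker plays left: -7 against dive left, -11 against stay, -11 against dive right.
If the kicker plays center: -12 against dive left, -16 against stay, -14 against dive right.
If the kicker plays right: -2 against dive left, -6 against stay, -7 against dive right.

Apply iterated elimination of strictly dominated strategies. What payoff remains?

-7

Row center is strictly dominated by row left (-7>-12, -11>-16, -11>-14); eliminate center.
Row left is strictly dominated by row right (-2>-7, -6>-11, -7>-11); eliminate left.
Column dive left is strictly dominated by stay for the goalkeeper (-6<-2); eliminate dive left.
Column stay is strictly dominated by dive right for the goalkeeper (-7<-6); eliminate stay.
Only (right, dive right) remains, with payoff -7.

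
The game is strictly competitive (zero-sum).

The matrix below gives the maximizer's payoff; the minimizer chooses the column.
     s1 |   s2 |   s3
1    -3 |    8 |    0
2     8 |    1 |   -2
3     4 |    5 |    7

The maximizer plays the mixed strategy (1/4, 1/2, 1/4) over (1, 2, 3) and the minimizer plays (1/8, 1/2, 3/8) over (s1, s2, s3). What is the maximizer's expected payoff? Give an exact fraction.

43/16

Against (1/8, 1/2, 3/8), each row's expected payoff is 1: 29/8; 2: 3/4; 3: 45/8.
Taking the (1/4, 1/2, 1/4)-weighted average: (1/4)·(29/8) + (1/2)·(3/4) + (1/4)·(45/8) = 43/16.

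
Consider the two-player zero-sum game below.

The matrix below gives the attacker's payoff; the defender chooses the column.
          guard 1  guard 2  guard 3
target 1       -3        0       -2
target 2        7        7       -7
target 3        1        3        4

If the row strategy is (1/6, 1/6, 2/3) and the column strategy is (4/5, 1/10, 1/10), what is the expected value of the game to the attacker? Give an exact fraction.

Against (4/5, 1/10, 1/10), each row's expected payoff is target 1: -13/5; target 2: 28/5; target 3: 3/2.
Taking the (1/6, 1/6, 2/3)-weighted average: (1/6)·(-13/5) + (1/6)·(28/5) + (2/3)·(3/2) = 3/2.

3/2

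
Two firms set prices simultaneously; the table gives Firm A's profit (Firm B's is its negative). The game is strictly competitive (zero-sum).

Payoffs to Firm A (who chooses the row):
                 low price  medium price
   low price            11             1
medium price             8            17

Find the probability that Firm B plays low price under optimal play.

16/19

Row minima are 1 and 8, so Firm A's maximin is 8; column maxima are 11 and 17, so Firm B's minimax is 11. These differ, so the equilibrium is in mixed strategies.
Let Firm B play low price with probability q. Firm A is indifferent when 11q + (1−q) = 8q + 17(1−q), giving q = 16/19.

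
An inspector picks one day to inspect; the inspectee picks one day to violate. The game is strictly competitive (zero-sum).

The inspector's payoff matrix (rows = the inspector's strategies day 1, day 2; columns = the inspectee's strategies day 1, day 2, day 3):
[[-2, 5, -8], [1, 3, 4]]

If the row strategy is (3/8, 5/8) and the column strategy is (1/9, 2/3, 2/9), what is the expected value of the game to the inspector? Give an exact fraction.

Against (1/9, 2/3, 2/9), each row's expected payoff is day 1: 4/3; day 2: 3.
Taking the (3/8, 5/8)-weighted average: (3/8)·(4/3) + (5/8)·(3) = 19/8.

19/8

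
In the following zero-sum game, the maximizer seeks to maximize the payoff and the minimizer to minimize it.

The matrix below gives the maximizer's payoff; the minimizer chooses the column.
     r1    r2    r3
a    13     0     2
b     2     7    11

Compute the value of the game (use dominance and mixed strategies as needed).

91/18

Column r3 is strictly dominated by r2 for the minimizer (it gives the maximizer more in every row).
The remaining 2×2 game on (a, b) × (r1, r2) has no saddle point. Let the maximizer play a with probability p; indifference gives 13p + 2(1−p) = 7(1−p), so p = 5/18.
Similarly the minimizer's optimal q on r1 is 7/18, and the value is 13·(7/18) + (0)·(11/18) = 91/18.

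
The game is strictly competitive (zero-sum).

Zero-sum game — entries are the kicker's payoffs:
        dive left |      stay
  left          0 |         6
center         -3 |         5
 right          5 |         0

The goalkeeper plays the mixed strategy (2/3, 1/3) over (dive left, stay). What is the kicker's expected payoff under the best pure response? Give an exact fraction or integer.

10/3

left: (0)·(2/3) + (6)·(1/3) = 2.
center: (-3)·(2/3) + (5)·(1/3) = -1/3.
right: (5)·(2/3) + (0)·(1/3) = 10/3.
The best pure response is right with expected payoff 10/3.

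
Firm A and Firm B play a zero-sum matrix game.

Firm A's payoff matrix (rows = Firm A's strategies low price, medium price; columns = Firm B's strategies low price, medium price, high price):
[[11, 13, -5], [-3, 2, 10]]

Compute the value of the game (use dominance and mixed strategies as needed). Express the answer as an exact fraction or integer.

95/29

Column medium price is strictly dominated by low price for Firm B (it gives Firm A more in every row).
The remaining 2×2 game on (low price, medium price) × (low price, high price) has no saddle point. Let Firm A play low price with probability p; indifference gives 11p − 3(1−p) = −5p + 10(1−p), so p = 13/29.
Similarly Firm B's optimal q on low price is 15/29, and the value is 11·(15/29) + (-5)·(14/29) = 95/29.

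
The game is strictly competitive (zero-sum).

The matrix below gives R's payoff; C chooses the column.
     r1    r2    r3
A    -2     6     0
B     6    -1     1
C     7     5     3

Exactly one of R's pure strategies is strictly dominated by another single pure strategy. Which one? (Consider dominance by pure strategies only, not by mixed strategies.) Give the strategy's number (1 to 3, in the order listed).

Compare B with C: 7 > 6, 5 > -1, 3 > 1.
So C strictly dominates B for R; B is strictly dominated.

2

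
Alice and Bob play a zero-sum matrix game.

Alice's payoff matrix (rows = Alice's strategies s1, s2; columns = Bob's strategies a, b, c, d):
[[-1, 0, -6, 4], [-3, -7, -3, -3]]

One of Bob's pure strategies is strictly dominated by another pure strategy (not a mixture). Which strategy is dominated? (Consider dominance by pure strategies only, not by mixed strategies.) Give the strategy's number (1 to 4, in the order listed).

4

Bob prefers columns that give Alice less. Compare d with b: 0 < 4, -7 < -3.
So b strictly dominates d for Bob; d is strictly dominated.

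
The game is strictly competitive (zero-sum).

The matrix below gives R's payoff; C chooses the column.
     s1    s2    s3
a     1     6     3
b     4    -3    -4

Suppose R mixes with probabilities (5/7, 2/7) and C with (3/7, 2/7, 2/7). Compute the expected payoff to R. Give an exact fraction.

101/49

Against (3/7, 2/7, 2/7), each row's expected payoff is a: 3; b: -2/7.
Taking the (5/7, 2/7)-weighted average: (5/7)·(3) + (2/7)·(-2/7) = 101/49.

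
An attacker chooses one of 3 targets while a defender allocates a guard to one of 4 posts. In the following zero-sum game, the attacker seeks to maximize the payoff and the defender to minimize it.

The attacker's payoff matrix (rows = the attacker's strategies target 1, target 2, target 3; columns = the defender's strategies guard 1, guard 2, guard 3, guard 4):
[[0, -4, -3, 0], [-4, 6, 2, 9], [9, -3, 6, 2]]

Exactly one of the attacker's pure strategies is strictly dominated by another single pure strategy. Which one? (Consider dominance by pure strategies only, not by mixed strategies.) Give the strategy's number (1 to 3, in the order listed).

1

Compare target 1 with target 3: 9 > 0, -3 > -4, 6 > -3, 2 > 0.
So target 3 strictly dominates target 1 for the attacker; target 1 is strictly dominated.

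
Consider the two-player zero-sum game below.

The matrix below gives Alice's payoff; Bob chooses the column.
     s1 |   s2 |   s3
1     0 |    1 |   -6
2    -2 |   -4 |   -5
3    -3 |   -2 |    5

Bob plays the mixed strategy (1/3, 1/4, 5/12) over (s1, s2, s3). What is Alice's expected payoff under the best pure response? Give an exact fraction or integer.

1: (0)·(1/3) + (1)·(1/4) + (-6)·(5/12) = -9/4.
2: (-2)·(1/3) + (-4)·(1/4) + (-5)·(5/12) = -15/4.
3: (-3)·(1/3) + (-2)·(1/4) + (5)·(5/12) = 7/12.
The best pure response is 3 with expected payoff 7/12.

7/12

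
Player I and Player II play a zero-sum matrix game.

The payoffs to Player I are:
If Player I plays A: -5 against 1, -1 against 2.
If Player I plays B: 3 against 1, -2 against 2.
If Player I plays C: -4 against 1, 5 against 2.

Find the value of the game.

1/2

Row A is strictly dominated by row C, so Player I never plays it.
The remaining 2×2 game on (B, C) × (1, 2) has no saddle point. Let Player I play B with probability p; indifference gives 3p − 4(1−p) = −2p + 5(1−p), so p = 9/14.
Similarly Player II's optimal q on 1 is 1/2, and the value is 3·(1/2) + (-2)·(1/2) = 1/2.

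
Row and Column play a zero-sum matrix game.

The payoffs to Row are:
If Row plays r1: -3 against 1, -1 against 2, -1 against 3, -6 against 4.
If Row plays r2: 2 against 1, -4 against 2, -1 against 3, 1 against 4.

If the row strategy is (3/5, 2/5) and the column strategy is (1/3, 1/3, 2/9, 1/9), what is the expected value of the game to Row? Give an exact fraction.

-74/45

Against (1/3, 1/3, 2/9, 1/9), each row's expected payoff is r1: -20/9; r2: -7/9.
Taking the (3/5, 2/5)-weighted average: (3/5)·(-20/9) + (2/5)·(-7/9) = -74/45.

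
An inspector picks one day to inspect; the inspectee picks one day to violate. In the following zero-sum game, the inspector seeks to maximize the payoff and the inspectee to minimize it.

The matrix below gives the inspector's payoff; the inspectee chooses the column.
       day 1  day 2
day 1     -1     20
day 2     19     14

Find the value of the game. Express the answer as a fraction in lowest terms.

Row minima are -1 and 14, so the inspector's maximin is 14; column maxima are 19 and 20, so the inspectee's minimax is 19. These differ, so the equilibrium is in mixed strategies.
Let the inspector play day 1 with probability p. The inspectee is indifferent when −p + 19(1−p) = 20p + 14(1−p), giving p = 5/26.
Let the inspectee play day 1 with probability q. The inspector is indifferent when −q + 20(1−q) = 19q + 14(1−q), giving q = 3/13.
The value is -1·(3/13) + (20)·(10/13) = 197/13.

197/13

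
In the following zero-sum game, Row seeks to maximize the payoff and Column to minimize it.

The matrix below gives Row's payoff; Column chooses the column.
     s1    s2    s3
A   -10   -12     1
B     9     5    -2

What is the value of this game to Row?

Column s1 is strictly dominated by s2 for Column (it gives Row more in every row).
The remaining 2×2 game on (A, B) × (s2, s3) has no saddle point. Let Row play A with probability p; indifference gives −12p + 5(1−p) = p − 2(1−p), so p = 7/20.
Similarly Column's optimal q on s2 is 3/20, and the value is -12·(3/20) + (1)·(17/20) = -19/20.

-19/20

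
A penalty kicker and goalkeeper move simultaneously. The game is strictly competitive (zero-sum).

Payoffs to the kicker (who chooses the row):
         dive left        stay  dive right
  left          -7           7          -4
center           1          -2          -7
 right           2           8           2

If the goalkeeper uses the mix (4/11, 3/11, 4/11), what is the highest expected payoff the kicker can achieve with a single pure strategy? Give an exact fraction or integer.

left: (-7)·(4/11) + (7)·(3/11) + (-4)·(4/11) = -23/11.
center: (1)·(4/11) + (-2)·(3/11) + (-7)·(4/11) = -30/11.
right: (2)·(4/11) + (8)·(3/11) + (2)·(4/11) = 40/11.
The best pure response is right with expected payoff 40/11.

40/11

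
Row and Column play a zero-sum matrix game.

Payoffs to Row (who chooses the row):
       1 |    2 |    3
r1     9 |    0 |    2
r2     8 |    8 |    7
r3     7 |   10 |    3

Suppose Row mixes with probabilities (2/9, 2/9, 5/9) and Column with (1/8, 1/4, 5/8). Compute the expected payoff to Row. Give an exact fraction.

61/12

Against (1/8, 1/4, 5/8), each row's expected payoff is r1: 19/8; r2: 59/8; r3: 21/4.
Taking the (2/9, 2/9, 5/9)-weighted average: (2/9)·(19/8) + (2/9)·(59/8) + (5/9)·(21/4) = 61/12.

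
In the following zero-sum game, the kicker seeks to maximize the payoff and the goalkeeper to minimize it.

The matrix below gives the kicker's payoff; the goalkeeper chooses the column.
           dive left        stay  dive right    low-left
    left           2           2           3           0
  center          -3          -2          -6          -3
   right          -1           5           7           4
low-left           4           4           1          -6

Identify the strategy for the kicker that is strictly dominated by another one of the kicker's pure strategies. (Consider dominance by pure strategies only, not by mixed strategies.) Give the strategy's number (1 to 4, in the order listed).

2

Compare center with left: 2 > -3, 2 > -2, 3 > -6, 0 > -3.
So left strictly dominates center for the kicker; center is strictly dominated.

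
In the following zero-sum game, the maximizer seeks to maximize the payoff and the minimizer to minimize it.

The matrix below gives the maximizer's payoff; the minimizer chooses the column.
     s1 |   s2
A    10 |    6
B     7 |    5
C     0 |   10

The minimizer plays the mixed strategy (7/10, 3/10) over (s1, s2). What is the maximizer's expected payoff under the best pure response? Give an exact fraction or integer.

A: (10)·(7/10) + (6)·(3/10) = 44/5.
B: (7)·(7/10) + (5)·(3/10) = 32/5.
C: (0)·(7/10) + (10)·(3/10) = 3.
The best pure response is A with expected payoff 44/5.

44/5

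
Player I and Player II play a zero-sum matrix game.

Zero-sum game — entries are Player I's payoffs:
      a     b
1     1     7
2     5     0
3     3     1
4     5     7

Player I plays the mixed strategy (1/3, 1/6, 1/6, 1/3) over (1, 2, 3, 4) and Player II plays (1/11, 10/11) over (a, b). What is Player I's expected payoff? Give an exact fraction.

155/33

Against (1/11, 10/11), each row's expected payoff is 1: 71/11; 2: 5/11; 3: 13/11; 4: 75/11.
Taking the (1/3, 1/6, 1/6, 1/3)-weighted average: (1/3)·(71/11) + (1/6)·(5/11) + (1/6)·(13/11) + (1/3)·(75/11) = 155/33.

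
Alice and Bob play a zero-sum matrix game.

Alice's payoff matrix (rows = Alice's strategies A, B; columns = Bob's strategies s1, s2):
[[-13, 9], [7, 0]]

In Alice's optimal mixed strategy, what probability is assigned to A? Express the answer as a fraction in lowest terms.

Row minima are -13 and 0, so Alice's maximin is 0; column maxima are 7 and 9, so Bob's minimax is 7. These differ, so the equilibrium is in mixed strategies.
Let Alice play A with probability p. Bob is indifferent when −13p + 7(1−p) = 9p, giving p = 7/29.

7/29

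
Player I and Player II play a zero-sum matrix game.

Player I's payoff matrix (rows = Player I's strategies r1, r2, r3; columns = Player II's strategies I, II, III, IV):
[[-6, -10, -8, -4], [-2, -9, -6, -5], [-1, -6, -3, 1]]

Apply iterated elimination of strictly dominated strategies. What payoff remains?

Row r2 is strictly dominated by row r3 (-1>-2, -6>-9, -3>-6, 1>-5); eliminate r2.
Row r1 is strictly dominated by row r3 (-1>-6, -6>-10, -3>-8, 1>-4); eliminate r1.
Column I is strictly dominated by II for Player II (-6<-1); eliminate I.
Column IV is strictly dominated by II for Player II (-6<1); eliminate IV.
Column III is strictly dominated by II for Player II (-6<-3); eliminate III.
Only (r3, II) remains, with payoff -6.

-6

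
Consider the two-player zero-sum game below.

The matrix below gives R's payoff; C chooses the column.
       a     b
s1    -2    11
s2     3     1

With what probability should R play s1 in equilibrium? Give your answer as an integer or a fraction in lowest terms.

Row minima are -2 and 1, so R's maximin is 1; column maxima are 3 and 11, so C's minimax is 3. These differ, so the equilibrium is in mixed strategies.
Let R play s1 with probability p. C is indifferent when −2p + 3(1−p) = 11p + (1−p), giving p = 2/15.

2/15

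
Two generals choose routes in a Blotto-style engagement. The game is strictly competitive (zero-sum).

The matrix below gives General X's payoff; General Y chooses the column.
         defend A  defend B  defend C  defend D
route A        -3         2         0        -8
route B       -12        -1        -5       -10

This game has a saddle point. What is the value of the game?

Row minima: -8, -12 → General X's maximin is -8.
Column maxima: -3, 2, 0, -8 → General Y's minimax is -8.
They coincide at (route A, defend D), so the value is -8.

-8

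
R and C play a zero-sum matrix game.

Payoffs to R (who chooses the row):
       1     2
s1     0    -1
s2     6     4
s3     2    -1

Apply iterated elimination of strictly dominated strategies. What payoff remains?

4

Row s3 is strictly dominated by row s2 (6>2, 4>-1); eliminate s3.
Row s1 is strictly dominated by row s2 (6>0, 4>-1); eliminate s1.
Column 1 is strictly dominated by 2 for C (4<6); eliminate 1.
Only (s2, 2) remains, with payoff 4.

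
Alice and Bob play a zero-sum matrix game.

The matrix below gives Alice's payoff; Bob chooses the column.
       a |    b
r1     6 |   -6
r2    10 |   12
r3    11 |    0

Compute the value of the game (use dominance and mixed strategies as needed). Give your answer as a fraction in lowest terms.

132/13

Row r1 is strictly dominated by row r3, so Alice never plays it.
The remaining 2×2 game on (r2, r3) × (a, b) has no saddle point. Let Alice play r2 with probability p; indifference gives 10p + 11(1−p) = 12p, so p = 11/13.
Similarly Bob's optimal q on a is 12/13, and the value is 10·(12/13) + (12)·(1/13) = 132/13.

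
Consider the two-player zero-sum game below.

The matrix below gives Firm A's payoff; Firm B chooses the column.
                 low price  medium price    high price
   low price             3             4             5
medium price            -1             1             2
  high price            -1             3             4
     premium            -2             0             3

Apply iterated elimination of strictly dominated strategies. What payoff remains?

Column medium price is strictly dominated by low price for Firm B (3<4, -1<1, -1<3, -2<0); eliminate medium price.
Column high price is strictly dominated by low price for Firm B (3<5, -1<2, -1<4, -2<3); eliminate high price.
Row high price is strictly dominated by row low price (3>-1); eliminate high price.
Row premium is strictly dominated by row low price (3>-2); eliminate premium.
Row medium price is strictly dominated by row low price (3>-1); eliminate medium price.
Only (low price, low price) remains, with payoff 3.

3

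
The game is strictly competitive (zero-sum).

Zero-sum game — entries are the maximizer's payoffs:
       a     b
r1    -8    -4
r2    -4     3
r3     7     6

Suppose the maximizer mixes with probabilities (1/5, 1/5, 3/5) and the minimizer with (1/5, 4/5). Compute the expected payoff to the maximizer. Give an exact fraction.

Against (1/5, 4/5), each row's expected payoff is r1: -24/5; r2: 8/5; r3: 31/5.
Taking the (1/5, 1/5, 3/5)-weighted average: (1/5)·(-24/5) + (1/5)·(8/5) + (3/5)·(31/5) = 77/25.

77/25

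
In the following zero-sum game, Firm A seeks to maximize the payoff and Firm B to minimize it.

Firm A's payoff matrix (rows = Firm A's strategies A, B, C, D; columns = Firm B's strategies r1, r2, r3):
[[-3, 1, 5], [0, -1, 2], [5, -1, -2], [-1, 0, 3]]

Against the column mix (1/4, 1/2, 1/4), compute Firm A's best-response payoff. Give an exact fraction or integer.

A: (-3)·(1/4) + (1)·(1/2) + (5)·(1/4) = 1.
B: (0)·(1/4) + (-1)·(1/2) + (2)·(1/4) = 0.
C: (5)·(1/4) + (-1)·(1/2) + (-2)·(1/4) = 1/4.
D: (-1)·(1/4) + (0)·(1/2) + (3)·(1/4) = 1/2.
The best pure response is A with expected payoff 1.

1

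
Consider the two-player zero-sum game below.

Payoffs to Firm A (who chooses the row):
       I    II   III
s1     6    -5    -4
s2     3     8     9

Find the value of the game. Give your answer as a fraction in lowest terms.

Column III is strictly dominated by II for Firm B (it gives Firm A more in every row).
The remaining 2×2 game on (s1, s2) × (I, II) has no saddle point. Let Firm A play s1 with probability p; indifference gives 6p + 3(1−p) = −5p + 8(1−p), so p = 5/16.
Similarly Firm B's optimal q on I is 13/16, and the value is 6·(13/16) + (-5)·(3/16) = 63/16.

63/16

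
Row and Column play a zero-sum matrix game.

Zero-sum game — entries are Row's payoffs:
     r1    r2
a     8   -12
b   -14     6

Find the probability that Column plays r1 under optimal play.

Row minima are -12 and -14, so Row's maximin is -12; column maxima are 8 and 6, so Column's minimax is 6. These differ, so the equilibrium is in mixed strategies.
Let Column play r1 with probability q. Row is indifferent when 8q − 12(1−q) = −14q + 6(1−q), giving q = 9/20.

9/20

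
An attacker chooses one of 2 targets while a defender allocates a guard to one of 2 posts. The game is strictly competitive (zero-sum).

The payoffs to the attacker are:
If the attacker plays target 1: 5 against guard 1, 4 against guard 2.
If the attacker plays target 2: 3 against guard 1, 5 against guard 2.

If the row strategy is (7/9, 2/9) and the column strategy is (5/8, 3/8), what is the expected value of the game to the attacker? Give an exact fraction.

Against (5/8, 3/8), each row's expected payoff is target 1: 37/8; target 2: 15/4.
Taking the (7/9, 2/9)-weighted average: (7/9)·(37/8) + (2/9)·(15/4) = 319/72.

319/72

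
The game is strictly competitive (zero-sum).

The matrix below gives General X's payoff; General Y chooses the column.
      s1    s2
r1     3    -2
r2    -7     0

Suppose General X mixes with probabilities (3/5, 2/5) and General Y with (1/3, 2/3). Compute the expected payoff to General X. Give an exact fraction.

Against (1/3, 2/3), each row's expected payoff is r1: -1/3; r2: -7/3.
Taking the (3/5, 2/5)-weighted average: (3/5)·(-1/3) + (2/5)·(-7/3) = -17/15.

-17/15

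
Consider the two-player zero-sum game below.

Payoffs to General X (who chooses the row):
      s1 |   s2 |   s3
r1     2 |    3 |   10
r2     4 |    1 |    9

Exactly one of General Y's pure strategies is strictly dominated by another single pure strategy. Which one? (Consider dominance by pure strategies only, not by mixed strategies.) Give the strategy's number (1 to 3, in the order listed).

General Y prefers columns that give General X less. Compare s3 with s1: 2 < 10, 4 < 9.
So s1 strictly dominates s3 for General Y; s3 is strictly dominated.

3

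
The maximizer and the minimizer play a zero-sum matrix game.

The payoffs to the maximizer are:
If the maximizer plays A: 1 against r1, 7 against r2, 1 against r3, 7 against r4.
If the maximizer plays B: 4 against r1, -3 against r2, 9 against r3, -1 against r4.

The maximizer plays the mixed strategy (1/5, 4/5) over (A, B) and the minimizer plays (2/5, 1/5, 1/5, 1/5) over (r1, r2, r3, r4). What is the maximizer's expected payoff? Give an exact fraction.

Against (2/5, 1/5, 1/5, 1/5), each row's expected payoff is A: 17/5; B: 13/5.
Taking the (1/5, 4/5)-weighted average: (1/5)·(17/5) + (4/5)·(13/5) = 69/25.

69/25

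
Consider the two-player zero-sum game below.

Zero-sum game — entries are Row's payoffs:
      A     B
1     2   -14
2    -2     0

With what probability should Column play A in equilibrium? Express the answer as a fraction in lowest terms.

Row minima are -14 and -2, so Row's maximin is -2; column maxima are 2 and 0, so Column's minimax is 0. These differ, so the equilibrium is in mixed strategies.
Let Column play A with probability q. Row is indifferent when 2q − 14(1−q) = −2q, giving q = 7/9.

7/9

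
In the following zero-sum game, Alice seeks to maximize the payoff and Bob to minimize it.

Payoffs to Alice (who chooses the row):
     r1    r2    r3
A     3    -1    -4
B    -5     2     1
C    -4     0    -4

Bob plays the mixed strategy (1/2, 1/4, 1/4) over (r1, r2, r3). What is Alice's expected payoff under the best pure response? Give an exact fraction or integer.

A: (3)·(1/2) + (-1)·(1/4) + (-4)·(1/4) = 1/4.
B: (-5)·(1/2) + (2)·(1/4) + (1)·(1/4) = -7/4.
C: (-4)·(1/2) + (0)·(1/4) + (-4)·(1/4) = -3.
The best pure response is A with expected payoff 1/4.

1/4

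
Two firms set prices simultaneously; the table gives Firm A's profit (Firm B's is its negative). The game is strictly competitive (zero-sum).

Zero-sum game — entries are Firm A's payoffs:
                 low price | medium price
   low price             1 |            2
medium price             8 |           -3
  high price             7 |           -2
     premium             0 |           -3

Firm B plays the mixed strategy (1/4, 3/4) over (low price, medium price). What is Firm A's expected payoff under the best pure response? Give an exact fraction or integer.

low price: (1)·(1/4) + (2)·(3/4) = 7/4.
medium price: (8)·(1/4) + (-3)·(3/4) = -1/4.
high price: (7)·(1/4) + (-2)·(3/4) = 1/4.
premium: (0)·(1/4) + (-3)·(3/4) = -9/4.
The best pure response is low price with expected payoff 7/4.

7/4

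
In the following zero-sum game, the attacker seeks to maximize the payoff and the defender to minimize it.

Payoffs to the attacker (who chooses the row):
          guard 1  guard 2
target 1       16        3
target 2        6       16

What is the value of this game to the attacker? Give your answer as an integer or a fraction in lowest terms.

238/23

Row minima are 3 and 6, so the attacker's maximin is 6; column maxima are 16 and 16, so the defender's minimax is 16. These differ, so the equilibrium is in mixed strategies.
Let the attacker play target 1 with probability p. The defender is indifferent when 16p + 6(1−p) = 3p + 16(1−p), giving p = 10/23.
Let the defender play guard 1 with probability q. The attacker is indifferent when 16q + 3(1−q) = 6q + 16(1−q), giving q = 13/23.
The value is 16·(13/23) + (3)·(10/23) = 238/23.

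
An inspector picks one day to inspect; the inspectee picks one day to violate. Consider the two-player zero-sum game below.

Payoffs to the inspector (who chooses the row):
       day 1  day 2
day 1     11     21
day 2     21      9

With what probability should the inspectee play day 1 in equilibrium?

Row minima are 11 and 9, so the inspector's maximin is 11; column maxima are 21 and 21, so the inspectee's minimax is 21. These differ, so the equilibrium is in mixed strategies.
Let the inspectee play day 1 with probability q. The inspector is indifferent when 11q + 21(1−q) = 21q + 9(1−q), giving q = 6/11.

6/11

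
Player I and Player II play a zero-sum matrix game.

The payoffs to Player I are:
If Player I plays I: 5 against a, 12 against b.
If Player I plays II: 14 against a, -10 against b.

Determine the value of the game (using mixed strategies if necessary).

218/31

Row minima are 5 and -10, so Player I's maximin is 5; column maxima are 14 and 12, so Player II's minimax is 12. These differ, so the equilibrium is in mixed strategies.
Let Player I play I with probability p. Player II is indifferent when 5p + 14(1−p) = 12p − 10(1−p), giving p = 24/31.
Let Player II play a with probability q. Player I is indifferent when 5q + 12(1−q) = 14q − 10(1−q), giving q = 22/31.
The value is 5·(22/31) + (12)·(9/31) = 218/31.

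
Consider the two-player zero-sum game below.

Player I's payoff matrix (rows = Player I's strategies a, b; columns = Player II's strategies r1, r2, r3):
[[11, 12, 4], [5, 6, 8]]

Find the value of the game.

34/5

Column r2 is strictly dominated by r1 for Player II (it gives Player I more in every row).
The remaining 2×2 game on (a, b) × (r1, r3) has no saddle point. Let Player I play a with probability p; indifference gives 11p + 5(1−p) = 4p + 8(1−p), so p = 3/10.
Similarly Player II's optimal q on r1 is 2/5, and the value is 11·(2/5) + (4)·(3/5) = 34/5.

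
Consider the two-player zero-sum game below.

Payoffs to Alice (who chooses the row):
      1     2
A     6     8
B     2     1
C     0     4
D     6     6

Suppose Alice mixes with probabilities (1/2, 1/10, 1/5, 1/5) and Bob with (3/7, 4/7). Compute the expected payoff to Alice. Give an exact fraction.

Against (3/7, 4/7), each row's expected payoff is A: 50/7; B: 10/7; C: 16/7; D: 6.
Taking the (1/2, 1/10, 1/5, 1/5)-weighted average: (1/2)·(50/7) + (1/10)·(10/7) + (1/5)·(16/7) + (1/5)·(6) = 188/35.

188/35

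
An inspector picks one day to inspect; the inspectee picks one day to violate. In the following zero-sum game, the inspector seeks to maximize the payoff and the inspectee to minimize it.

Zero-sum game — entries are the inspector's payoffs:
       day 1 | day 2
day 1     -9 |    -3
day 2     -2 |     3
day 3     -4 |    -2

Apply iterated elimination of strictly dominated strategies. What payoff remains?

-2

Column day 2 is strictly dominated by day 1 for the inspectee (-9<-3, -2<3, -4<-2); eliminate day 2.
Row day 3 is strictly dominated by row day 2 (-2>-4); eliminate day 3.
Row day 1 is strictly dominated by row day 2 (-2>-9); eliminate day 1.
Only (day 2, day 1) remains, with payoff -2.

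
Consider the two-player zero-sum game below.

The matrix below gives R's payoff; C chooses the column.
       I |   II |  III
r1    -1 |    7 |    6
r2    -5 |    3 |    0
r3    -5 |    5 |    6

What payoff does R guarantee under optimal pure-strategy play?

Row minima: -1, -5, -5 → R's maximin is -1.
Column maxima: -1, 7, 6 → C's minimax is -1.
They coincide at (r1, I), so the value is -1.

-1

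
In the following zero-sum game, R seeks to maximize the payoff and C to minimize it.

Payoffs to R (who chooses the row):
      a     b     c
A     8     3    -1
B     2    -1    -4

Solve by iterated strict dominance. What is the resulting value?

-1

Column a is strictly dominated by b for C (3<8, -1<2); eliminate a.
Column b is strictly dominated by c for C (-1<3, -4<-1); eliminate b.
Row B is strictly dominated by row A (-1>-4); eliminate B.
Only (A, c) remains, with payoff -1.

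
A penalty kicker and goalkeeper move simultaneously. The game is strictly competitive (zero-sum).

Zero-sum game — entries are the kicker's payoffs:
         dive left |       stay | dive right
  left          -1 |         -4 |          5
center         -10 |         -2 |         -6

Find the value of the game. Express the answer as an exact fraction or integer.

Column dive right is strictly dominated by dive left for the goalkeeper (it gives the kicker more in every row).
The remaining 2×2 game on (left, center) × (dive left, stay) has no saddle point. Let the kicker play left with probability p; indifference gives −p − 10(1−p) = −4p − 2(1−p), so p = 8/11.
Similarly the goalkeeper's optimal q on dive left is 2/11, and the value is -1·(2/11) + (-4)·(9/11) = -38/11.

-38/11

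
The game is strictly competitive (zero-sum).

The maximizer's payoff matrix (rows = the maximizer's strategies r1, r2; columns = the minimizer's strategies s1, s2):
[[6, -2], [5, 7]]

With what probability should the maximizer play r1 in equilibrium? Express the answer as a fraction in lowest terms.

Row minima are -2 and 5, so the maximizer's maximin is 5; column maxima are 6 and 7, so the minimizer's minimax is 6. These differ, so the equilibrium is in mixed strategies.
Let the maximizer play r1 with probability p. The minimizer is indifferent when 6p + 5(1−p) = −2p + 7(1−p), giving p = 1/5.

1/5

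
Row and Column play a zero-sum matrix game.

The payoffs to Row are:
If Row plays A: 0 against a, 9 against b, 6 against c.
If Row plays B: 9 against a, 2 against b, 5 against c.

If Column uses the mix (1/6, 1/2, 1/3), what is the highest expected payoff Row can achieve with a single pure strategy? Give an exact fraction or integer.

A: (0)·(1/6) + (9)·(1/2) + (6)·(1/3) = 13/2.
B: (9)·(1/6) + (2)·(1/2) + (5)·(1/3) = 25/6.
The best pure response is A with expected payoff 13/2.

13/2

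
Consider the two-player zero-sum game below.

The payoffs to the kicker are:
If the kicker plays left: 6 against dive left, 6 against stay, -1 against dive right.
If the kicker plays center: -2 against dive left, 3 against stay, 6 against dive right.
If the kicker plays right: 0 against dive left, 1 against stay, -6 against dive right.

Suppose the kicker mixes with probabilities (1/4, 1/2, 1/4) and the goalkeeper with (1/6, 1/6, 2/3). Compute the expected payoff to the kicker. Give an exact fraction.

Against (1/6, 1/6, 2/3), each row's expected payoff is left: 4/3; center: 25/6; right: -23/6.
Taking the (1/4, 1/2, 1/4)-weighted average: (1/4)·(4/3) + (1/2)·(25/6) + (1/4)·(-23/6) = 35/24.

35/24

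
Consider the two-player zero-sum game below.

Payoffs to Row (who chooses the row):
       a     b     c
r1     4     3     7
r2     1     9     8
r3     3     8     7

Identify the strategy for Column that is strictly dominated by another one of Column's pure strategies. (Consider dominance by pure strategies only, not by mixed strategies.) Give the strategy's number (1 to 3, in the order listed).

Column prefers columns that give Row less. Compare c with a: 4 < 7, 1 < 8, 3 < 7.
So a strictly dominates c for Column; c is strictly dominated.

3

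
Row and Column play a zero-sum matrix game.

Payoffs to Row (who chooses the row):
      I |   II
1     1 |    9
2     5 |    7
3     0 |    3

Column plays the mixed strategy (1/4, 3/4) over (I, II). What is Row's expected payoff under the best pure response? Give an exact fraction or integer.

1: (1)·(1/4) + (9)·(3/4) = 7.
2: (5)·(1/4) + (7)·(3/4) = 13/2.
3: (0)·(1/4) + (3)·(3/4) = 9/4.
The best pure response is 1 with expected payoff 7.

7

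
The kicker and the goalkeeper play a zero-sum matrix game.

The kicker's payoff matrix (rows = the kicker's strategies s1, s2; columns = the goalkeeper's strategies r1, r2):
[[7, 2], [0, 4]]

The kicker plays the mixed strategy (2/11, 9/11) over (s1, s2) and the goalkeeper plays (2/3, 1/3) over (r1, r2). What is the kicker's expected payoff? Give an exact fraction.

68/33

Against (2/3, 1/3), each row's expected payoff is s1: 16/3; s2: 4/3.
Taking the (2/11, 9/11)-weighted average: (2/11)·(16/3) + (9/11)·(4/3) = 68/33.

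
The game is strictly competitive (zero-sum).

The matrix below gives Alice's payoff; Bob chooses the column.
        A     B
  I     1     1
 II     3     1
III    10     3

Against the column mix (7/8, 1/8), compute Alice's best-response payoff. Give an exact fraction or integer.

I: (1)·(7/8) + (1)·(1/8) = 1.
II: (3)·(7/8) + (1)·(1/8) = 11/4.
III: (10)·(7/8) + (3)·(1/8) = 73/8.
The best pure response is III with expected payoff 73/8.

73/8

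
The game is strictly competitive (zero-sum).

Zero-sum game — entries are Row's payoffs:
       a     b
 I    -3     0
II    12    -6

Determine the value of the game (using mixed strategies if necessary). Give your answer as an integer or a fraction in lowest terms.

-6/7

Row minima are -3 and -6, so Row's maximin is -3; column maxima are 12 and 0, so Column's minimax is 0. These differ, so the equilibrium is in mixed strategies.
Let Row play I with probability p. Column is indifferent when −3p + 12(1−p) = −6(1−p), giving p = 6/7.
Let Column play a with probability q. Row is indifferent when −3q = 12q − 6(1−q), giving q = 2/7.
The value is -3·(2/7) + (0)·(5/7) = -6/7.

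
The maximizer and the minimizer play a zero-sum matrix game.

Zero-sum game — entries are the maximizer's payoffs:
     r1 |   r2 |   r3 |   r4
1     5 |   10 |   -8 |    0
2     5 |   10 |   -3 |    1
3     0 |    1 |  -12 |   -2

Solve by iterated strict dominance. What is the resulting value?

Row 3 is strictly dominated by row 1 (5>0, 10>1, -8>-12, 0>-2); eliminate 3.
Column r1 is strictly dominated by r3 for the minimizer (-8<5, -3<5); eliminate r1.
Column r2 is strictly dominated by r3 for the minimizer (-8<10, -3<10); eliminate r2.
Row 1 is strictly dominated by row 2 (-3>-8, 1>0); eliminate 1.
Column r4 is strictly dominated by r3 for the minimizer (-3<1); eliminate r4.
Only (2, r3) remains, with payoff -3.

-3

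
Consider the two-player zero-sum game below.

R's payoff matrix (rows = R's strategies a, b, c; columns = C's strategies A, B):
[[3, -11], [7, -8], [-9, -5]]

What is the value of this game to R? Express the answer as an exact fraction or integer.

Row a is strictly dominated by row b, so R never plays it.
The remaining 2×2 game on (b, c) × (A, B) has no saddle point. Let R play b with probability p; indifference gives 7p − 9(1−p) = −8p − 5(1−p), so p = 4/19.
Similarly C's optimal q on A is 3/19, and the value is 7·(3/19) + (-8)·(16/19) = -107/19.

-107/19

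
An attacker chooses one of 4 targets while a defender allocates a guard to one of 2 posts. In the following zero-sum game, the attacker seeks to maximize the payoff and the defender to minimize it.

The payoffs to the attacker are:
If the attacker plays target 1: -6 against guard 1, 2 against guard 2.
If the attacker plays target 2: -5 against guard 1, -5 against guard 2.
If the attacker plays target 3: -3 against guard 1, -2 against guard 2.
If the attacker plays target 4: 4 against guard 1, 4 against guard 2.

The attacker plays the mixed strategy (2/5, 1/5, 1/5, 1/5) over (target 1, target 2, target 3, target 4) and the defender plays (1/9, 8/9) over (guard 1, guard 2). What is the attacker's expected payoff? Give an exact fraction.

Against (1/9, 8/9), each row's expected payoff is target 1: 10/9; target 2: -5; target 3: -19/9; target 4: 4.
Taking the (2/5, 1/5, 1/5, 1/5)-weighted average: (2/5)·(10/9) + (1/5)·(-5) + (1/5)·(-19/9) + (1/5)·(4) = -8/45.

-8/45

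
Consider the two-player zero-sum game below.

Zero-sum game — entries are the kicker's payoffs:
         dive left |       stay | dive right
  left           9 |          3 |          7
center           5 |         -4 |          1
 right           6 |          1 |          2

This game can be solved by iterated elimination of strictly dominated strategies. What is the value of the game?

3

Column dive right is strictly dominated by stay for the goalkeeper (3<7, -4<1, 1<2); eliminate dive right.
Column dive left is strictly dominated by stay for the goalkeeper (3<9, -4<5, 1<6); eliminate dive left.
Row center is strictly dominated by row left (3>-4); eliminate center.
Row right is strictly dominated by row left (3>1); eliminate right.
Only (left, stay) remains, with payoff 3.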